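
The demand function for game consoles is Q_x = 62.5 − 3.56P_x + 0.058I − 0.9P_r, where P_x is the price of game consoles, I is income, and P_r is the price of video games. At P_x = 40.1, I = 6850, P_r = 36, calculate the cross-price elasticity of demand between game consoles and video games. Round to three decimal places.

At the given point, Q_x = 62.5 − 3.56(40.1) + 0.058(6850) − 0.9(36) = 62.5 − 142.756 + 397.3 − 32.4 = 284.644.
∂Q_x/∂P_r = −0.9, so E_xy = -0.9·(36/284.644) ≈ -0.114.
E_xy < 0: the goods are complements.

-0.114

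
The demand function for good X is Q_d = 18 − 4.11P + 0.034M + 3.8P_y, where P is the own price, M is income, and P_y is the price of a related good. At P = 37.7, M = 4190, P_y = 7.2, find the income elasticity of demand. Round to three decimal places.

Q_d = 18 − 4.11(37.7) + 0.034(4190) + 3.8(7.2) = 18 − 154.947 + 142.46 + 27.36 = 32.873.
∂Q_d/∂M = +0.034, so E_I = 0.034·(4190/32.873) ≈ 4.334.
E_I > 1: normal good (luxury).

4.334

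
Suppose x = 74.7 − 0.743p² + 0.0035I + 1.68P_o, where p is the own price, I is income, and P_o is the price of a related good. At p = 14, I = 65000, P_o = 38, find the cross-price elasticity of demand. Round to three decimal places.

x = 74.7 − 0.743(14)² + 0.0035(65000) + 1.68(38) = 74.7 − 145.628 + 227.5 + 63.84 = 220.412.
∂x/∂P_o = +1.68, so E_xy = 1.68·(38/220.412) ≈ 0.290.
E_xy > 0: the goods are substitutes.

0.290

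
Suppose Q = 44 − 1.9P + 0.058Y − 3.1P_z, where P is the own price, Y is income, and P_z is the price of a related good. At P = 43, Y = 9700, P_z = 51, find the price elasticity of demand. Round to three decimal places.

-0.223

First evaluate Q: 44 − 1.9(43) + 0.058(9700) − 3.1(51) = 44 − 81.7 + 562.6 − 158.1 = 366.8.
∂Q/∂P = −1.9, so E_p = (−1.9)·(43/366.8) ≈ -0.223.
|E_p| < 1: demand is inelastic.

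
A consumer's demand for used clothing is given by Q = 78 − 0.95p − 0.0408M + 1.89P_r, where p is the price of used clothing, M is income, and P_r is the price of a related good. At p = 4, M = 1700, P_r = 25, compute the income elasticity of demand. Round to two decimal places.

-1.33

First evaluate Q: 78 − 0.95(4) − 0.0408(1700) + 1.89(25) = 78 − 3.8 − 69.36 + 47.25 = 52.09.
∂Q/∂M = −0.0408, so E_I = -0.0408·(1700/52.09) ≈ -1.33.
E_I < 0: inferior good.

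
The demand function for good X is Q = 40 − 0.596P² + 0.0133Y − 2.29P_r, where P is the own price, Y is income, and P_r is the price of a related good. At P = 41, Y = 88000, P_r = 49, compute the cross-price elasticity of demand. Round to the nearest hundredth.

Q = 40 − 0.596(41)² + 0.0133(88000) − 2.29(49) = 40 − 1001.876 + 1170.4 − 112.21 = 96.314.
∂Q/∂P_r = −2.29, so E_xy = -2.29·(49/96.314) ≈ -1.17.
E_xy < 0: the goods are complements.

-1.17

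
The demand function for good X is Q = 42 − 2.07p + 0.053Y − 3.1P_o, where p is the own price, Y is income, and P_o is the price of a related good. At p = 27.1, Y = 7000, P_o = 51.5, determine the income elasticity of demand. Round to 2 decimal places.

Q = 42 − 2.07(27.1) + 0.053(7000) − 3.1(51.5) = 42 − 56.097 + 371 − 159.65 = 197.253.
∂Q/∂Y = +0.053, so E_I = 0.053·(7000/197.253) ≈ 1.88.
E_I > 1: normal good (luxury).

1.88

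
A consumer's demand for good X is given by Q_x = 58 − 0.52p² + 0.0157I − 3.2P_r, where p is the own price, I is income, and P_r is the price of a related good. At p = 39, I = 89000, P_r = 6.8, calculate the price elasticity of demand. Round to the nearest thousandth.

At the given point, Q_x = 58 − 0.52(39)² + 0.0157(89000) − 3.2(6.8) = 58 − 790.92 + 1397.3 − 21.76 = 642.62.
∂Q_x/∂p = −2·0.52·p = -40.56, so E_p = -40.56·(39/642.62) ≈ -2.462.
|E_p| > 1: demand is elastic.

-2.462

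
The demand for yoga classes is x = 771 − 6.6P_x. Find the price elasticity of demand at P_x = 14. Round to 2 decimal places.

At P_x = 14, x = 678.6.
dx/dP_x = −6.6.
Point elasticity E = (dx/dP_x)·(P_x/x) = -6.6 × 14/678.6 ≈ -0.14.
|E| < 1, so demand is inelastic at this price.

-0.14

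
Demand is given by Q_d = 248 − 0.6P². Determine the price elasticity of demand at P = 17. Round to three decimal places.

-4.649

At P = 17, Q_d = 74.6.
dQ_d/dP = −2·0.6·P = −20.4.
Point elasticity E = (dQ_d/dP)·(P/Q_d) = -20.4 × 17/74.6 ≈ -4.649.
|E| > 1, so demand is elastic at this price.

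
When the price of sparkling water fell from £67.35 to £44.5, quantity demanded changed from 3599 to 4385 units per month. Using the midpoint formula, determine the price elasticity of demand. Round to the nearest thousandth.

%Δq = (4385 − 3599)/[(3599 + 4385)/2] = 786/3992 ≈ 0.1969.
%Δp = (44.5 − 67.35)/[(67.35 + 44.5)/2] = -22.85/55.925 ≈ -0.4086.
Arc elasticity E = %Δq/%Δp ≈ 0.1969/-0.4086 ≈ -0.482.
|E| < 1: demand is inelastic over this range.

-0.482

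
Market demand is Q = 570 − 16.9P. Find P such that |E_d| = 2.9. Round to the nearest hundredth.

25.08

Set −bP/(a − bP) = −2.9 ⇒ bP = 2.9(a − bP) ⇒ bP(1+2.9) = 2.9·a.
P = 2.9·570/(16.9·3.9) ≈ 25.08.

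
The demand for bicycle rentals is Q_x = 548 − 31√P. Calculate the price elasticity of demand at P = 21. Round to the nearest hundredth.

-0.17

At P = 21, Q_x = 405.9402.
dQ_x/dP = −31/(2√P) = −31/(2·4.5826).
Point elasticity E = (dQ_x/dP)·(P/Q_x) = -3.3824 × 21/405.9402 ≈ -0.17.
|E| < 1, so demand is inelastic at this price.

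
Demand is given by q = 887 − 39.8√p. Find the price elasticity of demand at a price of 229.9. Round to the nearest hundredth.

-1.06

At p = 229.9, q = 283.5343.
dq/dp = −39.8/(2√p) = −39.8/(2·15.1625).
Point elasticity E = (dq/dp)·(p/q) = -1.3125 × 229.9/283.5343 ≈ -1.06.
|E| > 1, so demand is elastic at this price.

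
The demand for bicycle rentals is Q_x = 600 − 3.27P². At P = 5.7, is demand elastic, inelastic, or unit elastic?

At P = 5.7, Q_x = 493.7577.
dQ_x/dP = −2·3.27·P = −37.278.
Point elasticity E = (dQ_x/dP)·(P/Q_x) = -37.278 × 5.7/493.7577 ≈ -0.430.
|E| ≈ 0.430 < 1, so demand is inelastic.

inelastic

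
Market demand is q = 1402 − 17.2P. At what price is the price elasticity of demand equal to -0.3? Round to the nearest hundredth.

Set −bP/(a − bP) = −0.3 ⇒ bP = 0.3(a − bP) ⇒ bP(1+0.3) = 0.3·a.
P = 0.3·1402/(17.2·1.3) ≈ 18.81.

18.81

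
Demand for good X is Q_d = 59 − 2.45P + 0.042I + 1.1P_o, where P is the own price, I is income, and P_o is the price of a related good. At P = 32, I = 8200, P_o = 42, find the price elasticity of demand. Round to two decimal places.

Evaluating quantity at (P, I, P_o) gives Q_d = 59 − 2.45(32) + 0.042(8200) + 1.1(42) = 59 − 78.4 + 344.4 + 46.2 = 371.2.
∂Q_d/∂P = −2.45, so E_p = (−2.45)·(32/371.2) ≈ -0.21.
|E_p| < 1: demand is inelastic.

-0.21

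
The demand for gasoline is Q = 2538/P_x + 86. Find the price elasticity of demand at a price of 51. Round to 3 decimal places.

At P_x = 51, Q = 135.7647.
dQ/dP_x = −2538/P_x² = −0.9758.
Point elasticity E = (dQ/dP_x)·(P_x/Q) = -0.9758 × 51/135.7647 ≈ -0.367.
|E| < 1, so demand is inelastic at this price.

-0.367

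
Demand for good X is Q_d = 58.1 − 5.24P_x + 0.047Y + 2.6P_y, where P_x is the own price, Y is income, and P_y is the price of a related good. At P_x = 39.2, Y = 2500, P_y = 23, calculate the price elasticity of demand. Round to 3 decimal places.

At the given point, Q_d = 58.1 − 5.24(39.2) + 0.047(2500) + 2.6(23) = 58.1 − 205.408 + 117.5 + 59.8 = 29.992.
∂Q_d/∂P_x = −5.24, so E_p = (−5.24)·(39.2/29.992) ≈ -6.849.
|E_p| > 1: demand is elastic.

-6.849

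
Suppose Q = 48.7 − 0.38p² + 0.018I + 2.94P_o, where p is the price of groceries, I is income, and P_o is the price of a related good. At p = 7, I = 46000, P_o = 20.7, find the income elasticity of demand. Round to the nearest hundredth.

0.90

Q = 48.7 − 0.38(7)² + 0.018(46000) + 2.94(20.7) = 48.7 − 18.62 + 828 + 60.858 = 918.938.
∂Q/∂I = +0.018, so E_I = 0.018·(46000/918.938) ≈ 0.90.
E_I ∈ (0,1): normal good (necessity).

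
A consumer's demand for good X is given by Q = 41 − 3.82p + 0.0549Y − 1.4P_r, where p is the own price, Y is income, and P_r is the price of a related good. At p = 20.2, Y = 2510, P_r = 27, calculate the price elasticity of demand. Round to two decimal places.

Q = 41 − 3.82(20.2) + 0.0549(2510) − 1.4(27) = 41 − 77.164 + 137.799 − 37.8 = 63.835.
∂Q/∂p = −3.82, so E_p = (−3.82)·(20.2/63.835) ≈ -1.21.
|E_p| > 1: demand is elastic.

-1.21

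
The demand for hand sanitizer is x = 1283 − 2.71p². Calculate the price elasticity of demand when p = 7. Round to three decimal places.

-0.231

At p = 7, x = 1150.21.
dx/dp = −2·2.71·p = −37.94.
Point elasticity E = (dx/dp)·(p/x) = -37.94 × 7/1150.21 ≈ -0.231.
|E| < 1, so demand is inelastic at this price.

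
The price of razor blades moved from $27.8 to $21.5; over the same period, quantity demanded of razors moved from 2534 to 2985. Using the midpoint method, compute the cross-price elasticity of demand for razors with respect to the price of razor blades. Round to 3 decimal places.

%ΔQ_x = (2985 − 2534)/[(2534+2985)/2] = 451/2759.5 ≈ 0.1634.
%ΔP_y = (21.5 − 27.8)/[(27.8+21.5)/2] ≈ -0.2556.
E_xy = 0.1634/-0.2556 ≈ -0.639.
E_xy < 0, so razors and razor blades are complements.

-0.639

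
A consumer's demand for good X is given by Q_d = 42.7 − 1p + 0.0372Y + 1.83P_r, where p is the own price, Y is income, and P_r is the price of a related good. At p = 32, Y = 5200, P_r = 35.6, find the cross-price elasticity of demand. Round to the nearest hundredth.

0.24

At the given point, Q_d = 42.7 − 1(32) + 0.0372(5200) + 1.83(35.6) = 42.7 − 32 + 193.44 + 65.148 = 269.288.
∂Q_d/∂P_r = +1.83, so E_xy = 1.83·(35.6/269.288) ≈ 0.24.
E_xy > 0: the goods are substitutes.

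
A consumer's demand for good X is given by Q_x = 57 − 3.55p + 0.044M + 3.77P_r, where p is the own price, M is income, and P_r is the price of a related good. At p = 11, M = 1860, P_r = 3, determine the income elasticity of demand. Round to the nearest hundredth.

0.74

Q_x = 57 − 3.55(11) + 0.044(1860) + 3.77(3) = 57 − 39.05 + 81.84 + 11.31 = 111.1.
∂Q_x/∂M = +0.044, so E_I = 0.044·(1860/111.1) ≈ 0.74.
E_I ∈ (0,1): normal good (necessity).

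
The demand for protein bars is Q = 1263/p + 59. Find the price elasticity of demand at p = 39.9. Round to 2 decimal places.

At p = 39.9, Q = 90.6541.
dQ/dp = −1263/p² = −0.7933.
Point elasticity E = (dQ/dp)·(p/Q) = -0.7933 × 39.9/90.6541 ≈ -0.35.
|E| < 1, so demand is inelastic at this price.

-0.35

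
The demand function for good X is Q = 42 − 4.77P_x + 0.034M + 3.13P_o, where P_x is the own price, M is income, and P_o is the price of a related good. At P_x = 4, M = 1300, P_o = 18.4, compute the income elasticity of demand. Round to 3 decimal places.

Q = 42 − 4.77(4) + 0.034(1300) + 3.13(18.4) = 42 − 19.08 + 44.2 + 57.592 = 124.712.
∂Q/∂M = +0.034, so E_I = 0.034·(1300/124.712) ≈ 0.354.
E_I ∈ (0,1): normal good (necessity).

0.354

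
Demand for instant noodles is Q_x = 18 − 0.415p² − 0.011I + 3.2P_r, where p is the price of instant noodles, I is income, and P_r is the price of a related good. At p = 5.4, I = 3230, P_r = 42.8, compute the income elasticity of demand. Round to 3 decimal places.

Q_x = 18 − 0.415(5.4)² − 0.011(3230) + 3.2(42.8) = 18 − 12.1014 − 35.53 + 136.96 = 107.3286.
∂Q_x/∂I = −0.011, so E_I = -0.011·(3230/107.3286) ≈ -0.331.
E_I < 0: inferior good.

-0.331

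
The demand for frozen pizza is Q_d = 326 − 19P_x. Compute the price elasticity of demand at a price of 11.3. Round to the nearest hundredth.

At P_x = 11.3, Q_d = 111.3.
dQ_d/dP_x = −19.
Point elasticity E = (dQ_d/dP_x)·(P_x/Q_d) = -19 × 11.3/111.3 ≈ -1.93.
|E| > 1, so demand is elastic at this price.

-1.93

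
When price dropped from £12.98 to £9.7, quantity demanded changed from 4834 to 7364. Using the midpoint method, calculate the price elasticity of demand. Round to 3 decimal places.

%Δq = (7364 − 4834)/[(4834 + 7364)/2] = 2530/6099 ≈ 0.4148.
%Δp = (9.7 − 12.98)/[(12.98 + 9.7)/2] = -3.28/11.34 ≈ -0.2892.
Arc elasticity E = %Δq/%Δp ≈ 0.4148/-0.2892 ≈ -1.434.
|E| > 1: demand is elastic over this range.

-1.434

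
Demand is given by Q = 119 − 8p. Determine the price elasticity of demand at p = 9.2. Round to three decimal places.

-1.621

At p = 9.2, Q = 45.4.
dQ/dp = −8.
Point elasticity E = (dQ/dp)·(p/Q) = -8 × 9.2/45.4 ≈ -1.621.
|E| > 1, so demand is elastic at this price.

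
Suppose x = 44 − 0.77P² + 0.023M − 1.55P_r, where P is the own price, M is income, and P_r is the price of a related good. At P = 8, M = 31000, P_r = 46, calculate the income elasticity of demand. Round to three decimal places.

1.120

At the given point, x = 44 − 0.77(8)² + 0.023(31000) − 1.55(46) = 44 − 49.28 + 713 − 71.3 = 636.42.
∂x/∂M = +0.023, so E_I = 0.023·(31000/636.42) ≈ 1.120.
E_I > 1: normal good (luxury).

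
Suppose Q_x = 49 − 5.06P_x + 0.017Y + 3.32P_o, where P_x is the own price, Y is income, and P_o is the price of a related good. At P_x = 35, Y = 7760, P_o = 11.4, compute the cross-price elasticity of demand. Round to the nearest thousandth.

0.908

First evaluate Q_x: 49 − 5.06(35) + 0.017(7760) + 3.32(11.4) = 49 − 177.1 + 131.92 + 37.848 = 41.668.
∂Q_x/∂P_o = +3.32, so E_xy = 3.32·(11.4/41.668) ≈ 0.908.
E_xy > 0: the goods are substitutes.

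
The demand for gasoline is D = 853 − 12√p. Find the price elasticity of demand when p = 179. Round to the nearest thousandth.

-0.116

At p = 179, D = 692.4509.
dD/dp = −12/(2√p) = −12/(2·13.3791).
Point elasticity E = (dD/dp)·(p/D) = -0.4485 × 179/692.4509 ≈ -0.116.
|E| < 1, so demand is inelastic at this price.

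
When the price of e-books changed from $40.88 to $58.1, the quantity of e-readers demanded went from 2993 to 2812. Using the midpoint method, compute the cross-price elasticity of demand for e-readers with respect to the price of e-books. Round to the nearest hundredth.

-0.18

%ΔQ_x = (2812 − 2993)/[(2993+2812)/2] = -181/2902.5 ≈ -0.0624.
%ΔP_y = (58.1 − 40.88)/[(40.88+58.1)/2] ≈ 0.3479.
E_xy = -0.0624/0.3479 ≈ -0.18.
E_xy < 0, so e-readers and e-books are complements.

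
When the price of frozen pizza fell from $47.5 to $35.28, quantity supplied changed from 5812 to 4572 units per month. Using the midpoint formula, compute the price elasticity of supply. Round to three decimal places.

0.809

%Δq = (4572 − 5812)/[(5812 + 4572)/2] = -1240/5192 ≈ -0.2388.
%ΔP = (35.28 − 47.5)/[(47.5 + 35.28)/2] = -12.22/41.39 ≈ -0.2952.
Arc elasticity E = %Δq/%ΔP ≈ -0.2388/-0.2952 ≈ 0.809.
|E| < 1: supply is inelastic over this range.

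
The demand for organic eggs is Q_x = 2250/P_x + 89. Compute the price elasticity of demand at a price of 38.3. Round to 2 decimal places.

-0.40

At P_x = 38.3, Q_x = 147.7467.
dQ_x/dP_x = −2250/P_x² = −1.5339.
Point elasticity E = (dQ_x/dP_x)·(P_x/Q_x) = -1.5339 × 38.3/147.7467 ≈ -0.40.
|E| < 1, so demand is inelastic at this price.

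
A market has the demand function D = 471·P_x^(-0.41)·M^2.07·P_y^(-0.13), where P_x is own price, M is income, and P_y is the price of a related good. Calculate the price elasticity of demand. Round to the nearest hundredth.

For a Cobb–Douglas (constant-elasticity) form D = A·P_x^α·…, the elasticity with respect to P_x equals the exponent α at every point.
Here the exponent on P_x is -0.41, so the price elasticity of demand is -0.41.

-0.41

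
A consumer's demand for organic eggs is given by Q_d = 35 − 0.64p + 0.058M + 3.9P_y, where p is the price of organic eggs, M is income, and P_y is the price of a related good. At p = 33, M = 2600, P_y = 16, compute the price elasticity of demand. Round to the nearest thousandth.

Q_d = 35 − 0.64(33) + 0.058(2600) + 3.9(16) = 35 − 21.12 + 150.8 + 62.4 = 227.08.
∂Q_d/∂p = −0.64, so E_p = (−0.64)·(33/227.08) ≈ -0.093.
|E_p| < 1: demand is inelastic.

-0.093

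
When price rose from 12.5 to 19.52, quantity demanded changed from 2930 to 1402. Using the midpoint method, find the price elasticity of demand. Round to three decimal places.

%Δq = (1402 − 2930)/[(2930 + 1402)/2] = -1528/2166 ≈ -0.7054.
%ΔP = (19.52 − 12.5)/[(12.5 + 19.52)/2] = 7.02/16.01 ≈ 0.4385.
Arc elasticity E = %Δq/%ΔP ≈ -0.7054/0.4385 ≈ -1.609.
|E| > 1: demand is elastic over this range.

-1.609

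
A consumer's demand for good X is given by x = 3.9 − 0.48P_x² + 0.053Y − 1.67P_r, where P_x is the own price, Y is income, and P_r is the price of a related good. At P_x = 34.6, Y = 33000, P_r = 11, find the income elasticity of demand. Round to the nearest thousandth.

1.508

Substituting, x = 3.9 − 0.48(34.6)² + 0.053(33000) − 1.67(11) = 3.9 − 574.6368 + 1749 − 18.37 = 1159.8932.
∂x/∂Y = +0.053, so E_I = 0.053·(33000/1159.8932) ≈ 1.508.
E_I > 1: normal good (luxury).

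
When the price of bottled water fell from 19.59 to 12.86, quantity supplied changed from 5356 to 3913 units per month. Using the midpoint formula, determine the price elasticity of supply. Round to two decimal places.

0.75

%Δq = (3913 − 5356)/[(5356 + 3913)/2] = -1443/4634.5 ≈ -0.3114.
%ΔP = (12.86 − 19.59)/[(19.59 + 12.86)/2] = -6.73/16.225 ≈ -0.4148.
Arc elasticity E = %Δq/%ΔP ≈ -0.3114/-0.4148 ≈ 0.75.
|E| < 1: supply is inelastic over this range.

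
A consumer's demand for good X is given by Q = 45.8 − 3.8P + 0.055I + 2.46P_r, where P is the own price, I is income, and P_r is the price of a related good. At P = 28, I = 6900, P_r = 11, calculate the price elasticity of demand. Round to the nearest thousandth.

Q = 45.8 − 3.8(28) + 0.055(6900) + 2.46(11) = 45.8 − 106.4 + 379.5 + 27.06 = 345.96.
∂Q/∂P = −3.8, so E_p = (−3.8)·(28/345.96) ≈ -0.308.
|E_p| < 1: demand is inelastic.

-0.308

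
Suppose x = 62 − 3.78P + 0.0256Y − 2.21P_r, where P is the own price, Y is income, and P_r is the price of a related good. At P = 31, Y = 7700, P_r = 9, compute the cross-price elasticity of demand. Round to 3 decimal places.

-0.163

First evaluate x: 62 − 3.78(31) + 0.0256(7700) − 2.21(9) = 62 − 117.18 + 197.12 − 19.89 = 122.05.
∂x/∂P_r = −2.21, so E_xy = -2.21·(9/122.05) ≈ -0.163.
E_xy < 0: the goods are complements.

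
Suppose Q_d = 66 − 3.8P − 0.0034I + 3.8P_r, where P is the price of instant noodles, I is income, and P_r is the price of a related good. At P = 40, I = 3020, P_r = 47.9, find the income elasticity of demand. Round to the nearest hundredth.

Q_d = 66 − 3.8(40) − 0.0034(3020) + 3.8(47.9) = 66 − 152 − 10.268 + 182.02 = 85.752.
∂Q_d/∂I = −0.0034, so E_I = -0.0034·(3020/85.752) ≈ -0.12.
E_I < 0: inferior good.

-0.12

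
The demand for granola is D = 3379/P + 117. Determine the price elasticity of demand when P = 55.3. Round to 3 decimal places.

At P = 55.3, D = 178.1031.
dD/dP = −3379/P² = −1.1049.
Point elasticity E = (dD/dP)·(P/D) = -1.1049 × 55.3/178.1031 ≈ -0.343.
|E| < 1, so demand is inelastic at this price.

-0.343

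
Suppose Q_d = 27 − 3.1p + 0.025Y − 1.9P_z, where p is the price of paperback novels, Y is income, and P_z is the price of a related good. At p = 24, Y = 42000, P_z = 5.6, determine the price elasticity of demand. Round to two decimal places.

-0.08

At the given point, Q_d = 27 − 3.1(24) + 0.025(42000) − 1.9(5.6) = 27 − 74.4 + 1050 − 10.64 = 991.96.
∂Q_d/∂p = −3.1, so E_p = (−3.1)·(24/991.96) ≈ -0.08.
|E_p| < 1: demand is inelastic.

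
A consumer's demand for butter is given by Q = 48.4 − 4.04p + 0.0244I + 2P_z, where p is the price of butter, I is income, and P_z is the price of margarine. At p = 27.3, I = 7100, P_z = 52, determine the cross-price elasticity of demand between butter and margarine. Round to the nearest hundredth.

Evaluating quantity at (p, I, P_z) gives Q = 48.4 − 4.04(27.3) + 0.0244(7100) + 2(52) = 48.4 − 110.292 + 173.24 + 104 = 215.348.
∂Q/∂P_z = +2, so E_xy = 2·(52/215.348) ≈ 0.48.
E_xy > 0: the goods are substitutes.

0.48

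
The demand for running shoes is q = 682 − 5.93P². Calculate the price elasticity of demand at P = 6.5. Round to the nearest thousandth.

At P = 6.5, q = 431.4575.
dq/dP = −2·5.93·P = −77.09.
Point elasticity E = (dq/dP)·(P/q) = -77.09 × 6.5/431.4575 ≈ -1.161.
|E| > 1, so demand is elastic at this price.

-1.161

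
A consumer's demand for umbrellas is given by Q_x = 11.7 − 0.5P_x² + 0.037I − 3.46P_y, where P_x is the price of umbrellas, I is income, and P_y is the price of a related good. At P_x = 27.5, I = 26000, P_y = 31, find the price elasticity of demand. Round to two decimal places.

-1.55

First evaluate Q_x: 11.7 − 0.5(27.5)² + 0.037(26000) − 3.46(31) = 11.7 − 378.125 + 962 − 107.26 = 488.315.
∂Q_x/∂P_x = −2·0.5·P_x = -27.5, so E_p = -27.5·(27.5/488.315) ≈ -1.55.
|E_p| > 1: demand is elastic.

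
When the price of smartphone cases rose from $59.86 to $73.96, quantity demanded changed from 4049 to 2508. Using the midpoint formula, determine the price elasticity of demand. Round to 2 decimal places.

%ΔQ = (2508 − 4049)/[(4049 + 2508)/2] = -1541/3278.5 ≈ -0.4700.
%ΔP = (73.96 − 59.86)/[(59.86 + 73.96)/2] = 14.1/66.91 ≈ 0.2107.
Arc elasticity E = %ΔQ/%ΔP ≈ -0.4700/0.2107 ≈ -2.23.
|E| > 1: demand is elastic over this range.

-2.23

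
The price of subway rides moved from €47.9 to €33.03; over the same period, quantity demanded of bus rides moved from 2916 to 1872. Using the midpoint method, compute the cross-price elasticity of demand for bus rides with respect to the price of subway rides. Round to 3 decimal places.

%ΔQ_x = (1872 − 2916)/[(2916+1872)/2] = -1044/2394 ≈ -0.4361.
%ΔP_y = (33.03 − 47.9)/[(47.9+33.03)/2] ≈ -0.3675.
E_xy = -0.4361/-0.3675 ≈ 1.187.
E_xy > 0, so bus rides and subway rides are substitutes.

1.187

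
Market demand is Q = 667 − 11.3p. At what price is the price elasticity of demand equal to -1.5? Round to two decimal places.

35.42

Set −bp/(a − bp) = −1.5 ⇒ bp = 1.5(a − bp) ⇒ bp(1+1.5) = 1.5·a.
p = 1.5·667/(11.3·2.5) ≈ 35.42.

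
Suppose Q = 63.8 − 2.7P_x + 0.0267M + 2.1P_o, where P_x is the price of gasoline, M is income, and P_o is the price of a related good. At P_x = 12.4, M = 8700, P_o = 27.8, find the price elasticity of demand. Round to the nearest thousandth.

-0.104

First evaluate Q: 63.8 − 2.7(12.4) + 0.0267(8700) + 2.1(27.8) = 63.8 − 33.48 + 232.29 + 58.38 = 320.99.
∂Q/∂P_x = −2.7, so E_p = (−2.7)·(12.4/320.99) ≈ -0.104.
|E_p| < 1: demand is inelastic.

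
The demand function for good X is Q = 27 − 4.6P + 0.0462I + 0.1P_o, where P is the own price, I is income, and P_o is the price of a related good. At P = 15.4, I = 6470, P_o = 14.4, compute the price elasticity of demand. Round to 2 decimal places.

-0.28

First evaluate Q: 27 − 4.6(15.4) + 0.0462(6470) + 0.1(14.4) = 27 − 70.84 + 298.914 + 1.44 = 256.514.
∂Q/∂P = −4.6, so E_p = (−4.6)·(15.4/256.514) ≈ -0.28.
|E_p| < 1: demand is inelastic.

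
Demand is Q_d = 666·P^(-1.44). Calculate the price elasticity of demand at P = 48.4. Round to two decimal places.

-1.44

For a Cobb–Douglas (constant-elasticity) form Q_d = A·P^α·…, the elasticity with respect to P equals the exponent α at every point.
Here the exponent on P is -1.44, so the price elasticity of demand is -1.44.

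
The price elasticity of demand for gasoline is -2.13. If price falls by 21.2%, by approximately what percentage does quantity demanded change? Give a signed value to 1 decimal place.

%ΔQ ≈ E × %ΔP = (-2.13) × (-21.2%) ≈ 45.2%.

45.2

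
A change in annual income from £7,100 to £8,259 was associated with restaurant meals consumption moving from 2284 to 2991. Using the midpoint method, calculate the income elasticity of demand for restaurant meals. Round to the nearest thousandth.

1.776

%ΔQ = (2991 − 2284)/[(2284+2991)/2] = 707/2637.5 ≈ 0.2681.
%ΔI = (8,259 − 7,100)/[(7,100+8,259)/2] = 1159/7679.5 ≈ 0.1509.
E_I = %ΔQ/%ΔI ≈ 1.776.
E_I > 1: normal good (luxury).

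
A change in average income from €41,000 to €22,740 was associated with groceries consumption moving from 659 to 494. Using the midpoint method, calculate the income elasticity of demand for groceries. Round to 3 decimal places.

0.500

%ΔQ = (494 − 659)/[(659+494)/2] = -165/576.5 ≈ -0.2862.
%ΔM = (22,740 − 41,000)/[(41,000+22,740)/2] = -18260/31870 ≈ -0.5730.
E_I = %ΔQ/%ΔM ≈ 0.500.
E_I ∈ (0,1): normal good (necessity).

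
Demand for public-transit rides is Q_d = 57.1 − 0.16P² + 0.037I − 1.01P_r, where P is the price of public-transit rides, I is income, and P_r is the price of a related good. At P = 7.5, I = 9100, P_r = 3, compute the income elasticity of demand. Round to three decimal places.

Substituting, Q_d = 57.1 − 0.16(7.5)² + 0.037(9100) − 1.01(3) = 57.1 − 9 + 336.7 − 3.03 = 381.77.
∂Q_d/∂I = +0.037, so E_I = 0.037·(9100/381.77) ≈ 0.882.
E_I ∈ (0,1): normal good (necessity).

0.882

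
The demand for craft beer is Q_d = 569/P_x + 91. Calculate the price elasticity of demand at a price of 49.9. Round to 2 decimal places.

-0.11

At P_x = 49.9, Q_d = 102.4028.
dQ_d/dP_x = −569/P_x² = −0.2285.
Point elasticity E = (dQ_d/dP_x)·(P_x/Q_d) = -0.2285 × 49.9/102.4028 ≈ -0.11.
|E| < 1, so demand is inelastic at this price.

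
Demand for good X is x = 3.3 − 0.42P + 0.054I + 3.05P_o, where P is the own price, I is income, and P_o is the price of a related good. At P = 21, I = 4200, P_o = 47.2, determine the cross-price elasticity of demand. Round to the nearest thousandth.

Evaluating quantity at (P, I, P_o) gives x = 3.3 − 0.42(21) + 0.054(4200) + 3.05(47.2) = 3.3 − 8.82 + 226.8 + 143.96 = 365.24.
∂x/∂P_o = +3.05, so E_xy = 3.05·(47.2/365.24) ≈ 0.394.
E_xy > 0: the goods are substitutes.

0.394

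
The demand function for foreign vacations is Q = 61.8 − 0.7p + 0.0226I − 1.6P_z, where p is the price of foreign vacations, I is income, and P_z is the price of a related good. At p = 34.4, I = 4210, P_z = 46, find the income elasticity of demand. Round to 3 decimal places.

First evaluate Q: 61.8 − 0.7(34.4) + 0.0226(4210) − 1.6(46) = 61.8 − 24.08 + 95.146 − 73.6 = 59.266.
∂Q/∂I = +0.0226, so E_I = 0.0226·(4210/59.266) ≈ 1.605.
E_I > 1: normal good (luxury).

1.605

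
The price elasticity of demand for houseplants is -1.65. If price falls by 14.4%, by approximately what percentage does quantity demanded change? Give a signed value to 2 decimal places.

%ΔQ ≈ E × %ΔP = (-1.65) × (-14.4%) = 23.76%.

23.76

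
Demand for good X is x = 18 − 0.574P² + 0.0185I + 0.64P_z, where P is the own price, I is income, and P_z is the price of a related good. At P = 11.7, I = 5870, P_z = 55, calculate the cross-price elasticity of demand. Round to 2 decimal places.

0.42

First evaluate x: 18 − 0.574(11.7)² + 0.0185(5870) + 0.64(55) = 18 − 78.5749 + 108.595 + 35.2 = 83.2201.
∂x/∂P_z = +0.64, so E_xy = 0.64·(55/83.2201) ≈ 0.42.
E_xy > 0: the goods are substitutes.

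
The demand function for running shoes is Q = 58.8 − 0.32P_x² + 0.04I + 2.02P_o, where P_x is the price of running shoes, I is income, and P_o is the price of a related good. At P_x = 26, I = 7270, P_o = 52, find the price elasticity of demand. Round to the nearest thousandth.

First evaluate Q: 58.8 − 0.32(26)² + 0.04(7270) + 2.02(52) = 58.8 − 216.32 + 290.8 + 105.04 = 238.32.
∂Q/∂P_x = −2·0.32·P_x = -16.64, so E_p = -16.64·(26/238.32) ≈ -1.815.
|E_p| > 1: demand is elastic.

-1.815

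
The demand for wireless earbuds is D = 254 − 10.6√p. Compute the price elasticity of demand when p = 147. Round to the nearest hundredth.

-0.51

At p = 147, D = 125.4818.
dD/dp = −10.6/(2√p) = −10.6/(2·12.1244).
Point elasticity E = (dD/dp)·(p/D) = -0.4371 × 147/125.4818 ≈ -0.51.
|E| < 1, so demand is inelastic at this price.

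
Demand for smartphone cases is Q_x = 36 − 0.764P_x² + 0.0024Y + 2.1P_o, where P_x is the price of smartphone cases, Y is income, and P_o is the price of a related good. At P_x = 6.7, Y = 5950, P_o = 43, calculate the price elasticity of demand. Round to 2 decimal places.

-0.65

Substituting, Q_x = 36 − 0.764(6.7)² + 0.0024(5950) + 2.1(43) = 36 − 34.296 + 14.28 + 90.3 = 106.284.
∂Q_x/∂P_x = −2·0.764·P_x = -10.2376, so E_p = -10.2376·(6.7/106.284) ≈ -0.65.
|E_p| < 1: demand is inelastic.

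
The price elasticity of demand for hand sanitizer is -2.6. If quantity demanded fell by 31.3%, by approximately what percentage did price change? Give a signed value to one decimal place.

%ΔQ ≈ E × %ΔP ⇒ %ΔP = %ΔQ / E = (-31.3%)/(-2.6) ≈ 12.0%.

12.0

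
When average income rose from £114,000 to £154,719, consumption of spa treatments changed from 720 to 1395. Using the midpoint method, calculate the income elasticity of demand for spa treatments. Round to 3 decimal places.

2.106

%ΔQ = (1395 − 720)/[(720+1395)/2] = 675/1057.5 ≈ 0.6383.
%ΔI = (154,719 − 114,000)/[(114,000+154,719)/2] = 40719/134359.5 ≈ 0.3031.
E_I = %ΔQ/%ΔI ≈ 2.106.
E_I > 1: normal good (luxury).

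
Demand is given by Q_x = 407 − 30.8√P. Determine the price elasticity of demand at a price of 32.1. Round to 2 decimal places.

-0.38

At P = 32.1, Q_x = 232.4969.
dQ_x/dP = −30.8/(2√P) = −30.8/(2·5.6657).
Point elasticity E = (dQ_x/dP)·(P/Q_x) = -2.7181 × 32.1/232.4969 ≈ -0.38.
|E| < 1, so demand is inelastic at this price.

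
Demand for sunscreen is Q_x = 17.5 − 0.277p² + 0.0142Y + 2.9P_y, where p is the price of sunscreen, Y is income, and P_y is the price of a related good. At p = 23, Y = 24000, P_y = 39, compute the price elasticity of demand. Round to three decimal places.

At the given point, Q_x = 17.5 − 0.277(23)² + 0.0142(24000) + 2.9(39) = 17.5 − 146.533 + 340.8 + 113.1 = 324.867.
∂Q_x/∂p = −2·0.277·p = -12.742, so E_p = -12.742·(23/324.867) ≈ -0.902.
|E_p| < 1: demand is inelastic.

-0.902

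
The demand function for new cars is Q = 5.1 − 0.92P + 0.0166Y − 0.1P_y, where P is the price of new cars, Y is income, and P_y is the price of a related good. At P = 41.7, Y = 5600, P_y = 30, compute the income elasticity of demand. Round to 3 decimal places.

Evaluating quantity at (P, Y, P_y) gives Q = 5.1 − 0.92(41.7) + 0.0166(5600) − 0.1(30) = 5.1 − 38.364 + 92.96 − 3 = 56.696.
∂Q/∂Y = +0.0166, so E_I = 0.0166·(5600/56.696) ≈ 1.640.
E_I > 1: normal good (luxury).

1.640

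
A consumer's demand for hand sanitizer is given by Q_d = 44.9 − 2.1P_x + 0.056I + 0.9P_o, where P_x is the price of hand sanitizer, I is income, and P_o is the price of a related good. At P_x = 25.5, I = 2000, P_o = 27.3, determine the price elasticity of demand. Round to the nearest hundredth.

-0.42

First evaluate Q_d: 44.9 − 2.1(25.5) + 0.056(2000) + 0.9(27.3) = 44.9 − 53.55 + 112 + 24.57 = 127.92.
∂Q_d/∂P_x = −2.1, so E_p = (−2.1)·(25.5/127.92) ≈ -0.42.
|E_p| < 1: demand is inelastic.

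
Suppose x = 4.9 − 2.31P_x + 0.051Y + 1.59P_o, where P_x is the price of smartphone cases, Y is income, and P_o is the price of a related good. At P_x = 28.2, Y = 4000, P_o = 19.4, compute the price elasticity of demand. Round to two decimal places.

-0.37

First evaluate x: 4.9 − 2.31(28.2) + 0.051(4000) + 1.59(19.4) = 4.9 − 65.142 + 204 + 30.846 = 174.604.
∂x/∂P_x = −2.31, so E_p = (−2.31)·(28.2/174.604) ≈ -0.37.
|E_p| < 1: demand is inelastic.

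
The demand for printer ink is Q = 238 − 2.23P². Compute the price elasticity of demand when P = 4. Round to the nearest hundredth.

At P = 4, Q = 202.32.
dQ/dP = −2·2.23·P = −17.84.
Point elasticity E = (dQ/dP)·(P/Q) = -17.84 × 4/202.32 ≈ -0.35.
|E| < 1, so demand is inelastic at this price.

-0.35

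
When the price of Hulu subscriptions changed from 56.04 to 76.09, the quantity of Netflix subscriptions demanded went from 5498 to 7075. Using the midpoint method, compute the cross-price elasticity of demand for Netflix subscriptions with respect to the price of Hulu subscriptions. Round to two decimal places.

%ΔQ_x = (7075 − 5498)/[(5498+7075)/2] = 1577/6286.5 ≈ 0.2509.
%ΔP_y = (76.09 − 56.04)/[(56.04+76.09)/2] ≈ 0.3035.
E_xy = 0.2509/0.3035 ≈ 0.83.
E_xy > 0, so Netflix subscriptions and Hulu subscriptions are substitutes.

0.83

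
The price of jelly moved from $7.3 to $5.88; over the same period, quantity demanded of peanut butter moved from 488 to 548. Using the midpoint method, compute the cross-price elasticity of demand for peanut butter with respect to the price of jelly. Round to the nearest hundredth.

-0.54

%ΔQ_x = (548 − 488)/[(488+548)/2] = 60/518 ≈ 0.1158.
%ΔP_y = (5.88 − 7.3)/[(7.3+5.88)/2] ≈ -0.2155.
E_xy = 0.1158/-0.2155 ≈ -0.54.
E_xy < 0, so peanut butter and jelly are complements.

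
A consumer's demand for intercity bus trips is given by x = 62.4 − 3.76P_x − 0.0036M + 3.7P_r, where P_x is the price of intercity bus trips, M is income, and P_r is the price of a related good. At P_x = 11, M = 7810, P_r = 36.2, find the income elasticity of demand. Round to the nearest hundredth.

-0.22

x = 62.4 − 3.76(11) − 0.0036(7810) + 3.7(36.2) = 62.4 − 41.36 − 28.116 + 133.94 = 126.864.
∂x/∂M = −0.0036, so E_I = -0.0036·(7810/126.864) ≈ -0.22.
E_I < 0: inferior good.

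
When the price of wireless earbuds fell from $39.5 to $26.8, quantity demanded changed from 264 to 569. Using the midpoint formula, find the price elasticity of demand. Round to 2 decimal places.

-1.91

%Δq = (569 − 264)/[(264 + 569)/2] = 305/416.5 ≈ 0.7323.
%Δp = (26.8 − 39.5)/[(39.5 + 26.8)/2] = -12.7/33.15 ≈ -0.3831.
Arc elasticity E = %Δq/%Δp ≈ 0.7323/-0.3831 ≈ -1.91.
|E| > 1: demand is elastic over this range.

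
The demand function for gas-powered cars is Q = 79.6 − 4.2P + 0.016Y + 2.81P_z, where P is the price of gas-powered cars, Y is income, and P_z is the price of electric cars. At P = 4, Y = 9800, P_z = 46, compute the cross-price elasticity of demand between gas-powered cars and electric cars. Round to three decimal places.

0.371

First evaluate Q: 79.6 − 4.2(4) + 0.016(9800) + 2.81(46) = 79.6 − 16.8 + 156.8 + 129.26 = 348.86.
∂Q/∂P_z = +2.81, so E_xy = 2.81·(46/348.86) ≈ 0.371.
E_xy > 0: the goods are substitutes.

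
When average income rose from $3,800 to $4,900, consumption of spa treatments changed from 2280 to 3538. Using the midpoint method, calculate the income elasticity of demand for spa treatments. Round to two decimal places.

%ΔQ = (3538 − 2280)/[(2280+3538)/2] = 1258/2909 ≈ 0.4325.
%ΔY = (4,900 − 3,800)/[(3,800+4,900)/2] = 1100/4350 ≈ 0.2529.
E_I = %ΔQ/%ΔY ≈ 1.71.
E_I > 1: normal good (luxury).

1.71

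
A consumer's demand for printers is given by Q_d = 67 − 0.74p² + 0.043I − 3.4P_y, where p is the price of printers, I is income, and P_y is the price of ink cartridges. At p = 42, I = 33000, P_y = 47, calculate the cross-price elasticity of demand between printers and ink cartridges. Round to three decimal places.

-7.668

At the given point, Q_d = 67 − 0.74(42)² + 0.043(33000) − 3.4(47) = 67 − 1305.36 + 1419 − 159.8 = 20.84.
∂Q_d/∂P_y = −3.4, so E_xy = -3.4·(47/20.84) ≈ -7.668.
E_xy < 0: the goods are complements.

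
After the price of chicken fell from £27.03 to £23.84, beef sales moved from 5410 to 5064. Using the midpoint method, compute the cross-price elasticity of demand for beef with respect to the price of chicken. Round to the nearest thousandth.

%ΔQ_x = (5064 − 5410)/[(5410+5064)/2] = -346/5237 ≈ -0.0661.
%ΔP_y = (23.84 − 27.03)/[(27.03+23.84)/2] ≈ -0.1254.
E_xy = -0.0661/-0.1254 ≈ 0.527.
E_xy > 0, so beef and chicken are substitutes.

0.527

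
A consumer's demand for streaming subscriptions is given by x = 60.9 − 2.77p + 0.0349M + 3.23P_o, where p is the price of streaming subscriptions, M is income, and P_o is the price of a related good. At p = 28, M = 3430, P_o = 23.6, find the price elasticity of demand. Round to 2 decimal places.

At the given point, x = 60.9 − 2.77(28) + 0.0349(3430) + 3.23(23.6) = 60.9 − 77.56 + 119.707 + 76.228 = 179.275.
∂x/∂p = −2.77, so E_p = (−2.77)·(28/179.275) ≈ -0.43.
|E_p| < 1: demand is inelastic.

-0.43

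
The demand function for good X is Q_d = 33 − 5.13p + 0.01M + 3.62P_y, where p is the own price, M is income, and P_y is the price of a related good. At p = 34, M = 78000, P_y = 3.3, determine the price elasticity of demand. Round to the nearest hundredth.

Q_d = 33 − 5.13(34) + 0.01(78000) + 3.62(3.3) = 33 − 174.42 + 780 + 11.946 = 650.526.
∂Q_d/∂p = −5.13, so E_p = (−5.13)·(34/650.526) ≈ -0.27.
|E_p| < 1: demand is inelastic.

-0.27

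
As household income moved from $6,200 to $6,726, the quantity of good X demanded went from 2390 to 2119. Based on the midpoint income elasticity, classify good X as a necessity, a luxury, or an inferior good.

%ΔQ = (2119 − 2390)/[(2390+2119)/2] = -271/2254.5 ≈ -0.1202.
%ΔY = (6,726 − 6,200)/[(6,200+6,726)/2] = 526/6463 ≈ 0.0814.
E_I = %ΔQ/%ΔY ≈ -1.477.
E_I < 0: inferior good.

inferior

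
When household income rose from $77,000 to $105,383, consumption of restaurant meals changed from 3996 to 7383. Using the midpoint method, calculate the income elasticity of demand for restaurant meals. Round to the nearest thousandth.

%ΔQ = (7383 − 3996)/[(3996+7383)/2] = 3387/5689.5 ≈ 0.5953.
%ΔI = (105,383 − 77,000)/[(77,000+105,383)/2] = 28383/91191.5 ≈ 0.3112.
E_I = %ΔQ/%ΔI ≈ 1.913.
E_I > 1: normal good (luxury).

1.913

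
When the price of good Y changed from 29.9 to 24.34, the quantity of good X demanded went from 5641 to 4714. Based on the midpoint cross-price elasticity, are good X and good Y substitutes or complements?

%ΔQ_x = (4714 − 5641)/[(5641+4714)/2] = -927/5177.5 ≈ -0.1790.
%ΔP_y = (24.34 − 29.9)/[(29.9+24.34)/2] ≈ -0.2050.
E_xy = -0.1790/-0.2050 ≈ 0.873.
E_xy > 0, so the goods are substitutes.

substitutes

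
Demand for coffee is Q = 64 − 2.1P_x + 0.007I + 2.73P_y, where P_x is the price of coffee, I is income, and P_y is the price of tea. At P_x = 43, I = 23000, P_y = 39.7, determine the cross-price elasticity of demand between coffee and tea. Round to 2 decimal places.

0.45

At the given point, Q = 64 − 2.1(43) + 0.007(23000) + 2.73(39.7) = 64 − 90.3 + 161 + 108.381 = 243.081.
∂Q/∂P_y = +2.73, so E_xy = 2.73·(39.7/243.081) ≈ 0.45.
E_xy > 0: the goods are substitutes.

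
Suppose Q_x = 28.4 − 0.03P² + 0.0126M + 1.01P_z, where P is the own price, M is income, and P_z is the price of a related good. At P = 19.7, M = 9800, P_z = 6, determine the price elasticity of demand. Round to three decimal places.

Evaluating quantity at (P, M, P_z) gives Q_x = 28.4 − 0.03(19.7)² + 0.0126(9800) + 1.01(6) = 28.4 − 11.6427 + 123.48 + 6.06 = 146.2973.
∂Q_x/∂P = −2·0.03·P = -1.182, so E_p = -1.182·(19.7/146.2973) ≈ -0.159.
|E_p| < 1: demand is inelastic.

-0.159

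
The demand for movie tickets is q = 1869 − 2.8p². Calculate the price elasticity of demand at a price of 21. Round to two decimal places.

At p = 21, q = 634.2.
dq/dp = −2·2.8·p = −117.6.
Point elasticity E = (dq/dp)·(p/q) = -117.6 × 21/634.2 ≈ -3.89.
|E| > 1, so demand is elastic at this price.

-3.89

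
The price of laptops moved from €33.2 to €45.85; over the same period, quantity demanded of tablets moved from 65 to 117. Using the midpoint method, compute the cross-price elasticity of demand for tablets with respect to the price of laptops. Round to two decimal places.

%ΔQ_x = (117 − 65)/[(65+117)/2] = 52/91 ≈ 0.5714.
%ΔP_y = (45.85 − 33.2)/[(33.2+45.85)/2] ≈ 0.3201.
E_xy = 0.5714/0.3201 ≈ 1.79.
E_xy > 0, so tablets and laptops are substitutes.

1.79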